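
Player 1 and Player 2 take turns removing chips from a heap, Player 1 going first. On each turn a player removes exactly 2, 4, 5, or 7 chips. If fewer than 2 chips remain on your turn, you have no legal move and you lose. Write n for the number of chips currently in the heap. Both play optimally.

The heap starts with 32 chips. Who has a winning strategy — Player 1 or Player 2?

Player 1 wins.

Work bottom-up. With no move the player to move loses. Otherwise the position is W if at least one move leads to an L position for the opponent, and L if every move leads to a W.
n=0: no move → L
n=1: no move → L
n=2: →0(L), so W
n=3: →1(L), so W
n=4: →0(L), so W
n=5: →1(L), so W
n=6: →1(L), so W
n=7: →0(L), so W
n=8: →1(L), so W
n=9: →7(W), 5(W), 4(W), 2(W) — all W, so L
n=10: →8(W), 6(W), 5(W), 3(W) — all W, so L
n=11: →9(L), so W
n=12: →10(L), so W
n=13: →9(L), so W
n=14: →10(L), so W
n=15: →10(L), so W
n=16: →9(L), so W
n=17: →10(L), so W
n=18: →16(W), 14(W), 13(W), 11(W) — all W, so L
n=19: →17(W), 15(W), 14(W), 12(W) — all W, so L
n=20: →18(L), so W
n=21: →19(L), so W
n=22: →18(L), so W
n=23: →19(L), so W
n=24: →19(L), so W
n=25: →18(L), so W
n=26: →19(L), so W
n=27: →25(W), 23(W), 22(W), 20(W) — all W, so L
n=28: →26(W), 24(W), 23(W), 21(W) — all W, so L
n=29: →27(L), so W
n=30: →28(L), so W
n=31: →27(L), so W
n=32: →28(L), so W
From 32 Player 1 can remove 4, leaving 28, reaching an L position.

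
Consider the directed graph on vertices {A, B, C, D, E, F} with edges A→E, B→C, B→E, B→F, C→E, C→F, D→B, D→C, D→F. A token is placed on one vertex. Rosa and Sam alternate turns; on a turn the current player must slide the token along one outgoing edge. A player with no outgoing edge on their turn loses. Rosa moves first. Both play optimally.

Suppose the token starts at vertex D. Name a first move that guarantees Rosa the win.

Label each position W (a win for the player to move) or L (a loss). A position with no legal move is L; any other position is W exactly when some move reaches an L, and L when every move reaches a W.
Every edge goes from a vertex to one that appears earlier in the order F, E, C, B, D, A, so processing vertices in that order labels each vertex after all of its successors.
F: no outgoing edge → L
E: no outgoing edge → L
C: W (go to E, an L position)
B: W (go to E, an L position)
D: W (go to F, an L position)
A: W (go to E, an L position)
From D, the L positions reachable in one move are: F.

Move to F.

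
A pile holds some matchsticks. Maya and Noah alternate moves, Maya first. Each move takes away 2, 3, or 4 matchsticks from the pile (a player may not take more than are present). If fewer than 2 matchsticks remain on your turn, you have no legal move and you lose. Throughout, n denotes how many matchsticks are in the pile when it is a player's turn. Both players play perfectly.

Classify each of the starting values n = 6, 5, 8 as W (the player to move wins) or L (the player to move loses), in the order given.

6: L, 5: W, 8: W

Build the W/L table. Terminal = L. A non-terminal position is W if it has a move to some L; otherwise it is L.
n=0: no move → L
n=1: no move → L
n=2: reaches L-position 0 → W
n=3: reaches L-position 1 → W
n=4: reaches L-position 1 → W
n=5: reaches L-position 1 → W
n=6: only reaches 4(W), 3(W), 2(W), all W → L
n=7: only reaches 5(W), 4(W), 3(W), all W → L
n=8: reaches L-position 6 → W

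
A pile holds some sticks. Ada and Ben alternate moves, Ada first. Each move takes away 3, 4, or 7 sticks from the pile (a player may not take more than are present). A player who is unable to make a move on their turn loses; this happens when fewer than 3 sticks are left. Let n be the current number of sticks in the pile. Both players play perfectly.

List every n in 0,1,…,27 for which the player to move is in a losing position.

Compute win/loss labels from the base case upward. A position with no move is L. Any other position is W if it can reach an L in one move, else L.
n=0: no move → L
n=1: no move → L
n=2: no move → L
n=3: W (go to 0, an L position)
n=4: W (go to 1, an L position)
n=5: W (go to 2, an L position)
n=6: W (go to 2, an L position)
n=7: W (go to 0, an L position)
n=8: W (go to 1, an L position)
n=9: W (go to 2, an L position)
n=10: L (options 7(W), 6(W), 3(W) are all W)
n=11: L (options 8(W), 7(W), 4(W) are all W)
n=12: L (options 9(W), 8(W), 5(W) are all W)
n=13: W (go to 10, an L position)
n=14: W (go to 11, an L position)
n=15: W (go to 12, an L position)
n=16: W (go to 12, an L position)
n=17: W (go to 10, an L position)
n=18: W (go to 11, an L position)
n=19: W (go to 12, an L position)
n=20: L (options 17(W), 16(W), 13(W) are all W)
n=21: L (options 18(W), 17(W), 14(W) are all W)
n=22: L (options 19(W), 18(W), 15(W) are all W)
n=23: W (go to 20, an L position)
n=24: W (go to 21, an L position)
n=25: W (go to 22, an L position)
n=26: W (go to 22, an L position)
n=27: W (go to 20, an L position)
Reading off the rows marked L gives the requested list; there are 9 such values of n.

0, 1, 2, 10, 11, 12, 20, 21, 22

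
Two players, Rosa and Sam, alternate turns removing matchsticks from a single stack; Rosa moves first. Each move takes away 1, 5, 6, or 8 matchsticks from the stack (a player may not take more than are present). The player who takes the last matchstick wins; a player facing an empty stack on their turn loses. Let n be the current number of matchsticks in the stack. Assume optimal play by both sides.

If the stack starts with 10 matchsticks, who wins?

Rosa wins.

Label each position W (a win for the player to move) or L (a loss). A position with no legal move is L; any other position is W exactly when some move reaches an L, and L when every move reaches a W.
n=0: no move → L
n=1: →0(L), so W
n=2: →1(W) only, which is W, so L
n=3: →2(L), so W
n=4: →3(W) only, which is W, so L
n=5: →4(L), so W
n=6: →0(L), so W
n=7: →2(L), so W
n=8: →2(L), so W
n=9: →4(L), so W
n=10: →4(L), so W
From 10 Rosa can remove 6, leaving 4, reaching an L position.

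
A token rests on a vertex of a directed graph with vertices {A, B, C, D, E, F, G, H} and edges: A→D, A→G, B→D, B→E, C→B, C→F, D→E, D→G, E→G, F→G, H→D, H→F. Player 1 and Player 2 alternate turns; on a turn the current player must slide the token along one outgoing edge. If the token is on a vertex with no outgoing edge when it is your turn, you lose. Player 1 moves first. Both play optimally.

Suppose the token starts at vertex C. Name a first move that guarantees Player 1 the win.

Move to B.

Label each position W (a win for the player to move) or L (a loss). A position with no legal move is L; any other position is W exactly when some move reaches an L, and L when every move reaches a W.
Every edge goes from a vertex to one that appears earlier in the order G, F, E, D, A, H, B, C, so processing vertices in that order labels each vertex after all of its successors.
G: no outgoing edge → L
F: reaches L-position G → W
E: reaches L-position G → W
D: reaches L-position G → W
A: reaches L-position G → W
H: only reaches D(W), F(W), all W → L
B: only reaches D(W), E(W), all W → L
C: reaches L-position B → W
From C, the L positions reachable in one move are: B.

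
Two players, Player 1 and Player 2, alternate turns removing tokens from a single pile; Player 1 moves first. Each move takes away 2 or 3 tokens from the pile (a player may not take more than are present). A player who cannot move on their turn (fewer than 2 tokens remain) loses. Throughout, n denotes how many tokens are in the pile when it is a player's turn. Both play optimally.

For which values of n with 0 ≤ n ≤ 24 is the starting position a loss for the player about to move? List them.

Positions with no move are L. A position that does have a move is losing for the player to move precisely when every available move leads to a winning position for the opponent. Fill in the labels:
n=0: no move → L
n=1: no move → L
n=2: can move to 0, which is L ⇒ W
n=3: can move to 1, which is L ⇒ W
n=4: can move to 1, which is L ⇒ W
n=5: moves to 3(W), 2(W); every one is W ⇒ L
n=6: moves to 4(W), 3(W); every one is W ⇒ L
n=7: can move to 5, which is L ⇒ W
n=8: can move to 6, which is L ⇒ W
n=9: can move to 6, which is L ⇒ W
n=10: moves to 8(W), 7(W); every one is W ⇒ L
n=11: moves to 9(W), 8(W); every one is W ⇒ L
n=12: can move to 10, which is L ⇒ W
n=13: can move to 11, which is L ⇒ W
n=14: can move to 11, which is L ⇒ W
n=15: moves to 13(W), 12(W); every one is W ⇒ L
n=16: moves to 14(W), 13(W); every one is W ⇒ L
n=17: can move to 15, which is L ⇒ W
n=18: can move to 16, which is L ⇒ W
n=19: can move to 16, which is L ⇒ W
n=20: moves to 18(W), 17(W); every one is W ⇒ L
n=21: moves to 19(W), 18(W); every one is W ⇒ L
n=22: can move to 20, which is L ⇒ W
n=23: can move to 21, which is L ⇒ W
n=24: can move to 21, which is L ⇒ W
Reading off the rows marked L gives the requested list; there are 10 such values of n.

0, 1, 5, 6, 10, 11, 15, 16, 20, 21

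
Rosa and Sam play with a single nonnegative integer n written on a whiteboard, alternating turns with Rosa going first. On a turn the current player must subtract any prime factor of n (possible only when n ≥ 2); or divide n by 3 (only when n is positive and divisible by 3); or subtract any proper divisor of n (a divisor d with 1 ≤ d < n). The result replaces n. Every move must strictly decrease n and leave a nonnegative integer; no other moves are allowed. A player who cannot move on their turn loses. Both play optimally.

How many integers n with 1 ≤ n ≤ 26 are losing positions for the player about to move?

Label each position W (a win for the player to move) or L (a loss). A position with no legal move is L; any other position is W exactly when some move reaches an L, and L when every move reaches a W.
n=0: no move → L
n=1: no move → L
n=2: →0(L), so W
n=3: →0(L), so W
n=4: →2(W), 3(W) — all W, so L
n=5: →0(L), so W
n=6: →4(L), so W
n=7: →0(L), so W
n=8: →4(L), so W
n=9: →3(W), 6(W), 8(W) — all W, so L
n=10: →9(L), so W
n=11: →0(L), so W
n=12: →4(L), so W
n=13: →0(L), so W
n=14: →7(W), 12(W), 13(W) — all W, so L
n=15: →14(L), so W
n=16: →14(L), so W
n=17: →0(L), so W
n=18: →9(L), so W
n=19: →0(L), so W
n=20: →10(W), 15(W), 16(W), 18(W), 19(W) — all W, so L
n=21: →14(L), so W
n=22: →20(L), so W
n=23: →0(L), so W
n=24: →20(L), so W
n=25: →20(L), so W
n=26: →13(W), 24(W), 25(W) — all W, so L
L entries with 1 ≤ n ≤ 26 (n=0 is outside the asked range and is not counted): n = 1, 4, 9, 14, 20, 26; that makes 6.

6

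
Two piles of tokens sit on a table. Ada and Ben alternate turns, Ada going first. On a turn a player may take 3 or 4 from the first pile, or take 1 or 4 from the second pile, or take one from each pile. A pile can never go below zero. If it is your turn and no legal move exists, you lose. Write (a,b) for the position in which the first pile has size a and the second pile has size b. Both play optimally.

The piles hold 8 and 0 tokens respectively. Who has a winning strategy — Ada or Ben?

Ben wins.

Classify positions by backward induction: terminal positions (no move available) are L. From any other position, the mover wins iff some move reaches an L.
No move ever increases a pile, so every position that can arise here has a ≤ 8 and b ≤ 0; it is enough to label the cells with 0 ≤ a ≤ 8 and 0 ≤ b ≤ 0.
Every move lowers a or b (never raises either), so fill the grid row by row in increasing a, and left to right within a row: each cell's successors are then already labelled.
      b=0
a=0:    L
a=1:    L
a=2:    L
a=3:    W
a=4:    W
a=5:    W
a=6:    W
a=7:    L
a=8:    L
Cells with no legal move (terminal, hence L): (0,0), (1,0), (2,0).
The remaining L cells, each justified by listing all of its moves:
(7,0): only reaches (4,0)(W), (3,0)(W), all W → L
(8,0): only reaches (5,0)(W), (4,0)(W), all W → L
Every other cell has at least one move into one of the L cells above, so it is W.
The starting position (8,0) is L: whatever Ada does, the opponent receives a W position.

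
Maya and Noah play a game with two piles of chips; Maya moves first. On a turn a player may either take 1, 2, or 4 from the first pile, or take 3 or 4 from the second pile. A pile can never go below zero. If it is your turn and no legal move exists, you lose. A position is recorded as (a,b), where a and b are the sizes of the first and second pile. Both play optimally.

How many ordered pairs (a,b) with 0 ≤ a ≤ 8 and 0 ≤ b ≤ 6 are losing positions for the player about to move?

21

Positions with no move are L. A position that does have a move is losing for the player to move precisely when every available move leads to a winning position for the opponent. Fill in the labels:
Every move lowers a or b (never raises either), so fill the grid row by row in increasing a, and left to right within a row: each cell's successors are then already labelled.
      b=0  b=1  b=2  b=3  b=4  b=5  b=6
a=0:    L    L    L    W    W    W    W
a=1:    W    W    W    L    L    L    W
a=2:    W    W    W    W    W    W    L
a=3:    L    L    L    W    W    W    W
a=4:    W    W    W    L    L    L    W
a=5:    W    W    W    W    W    W    L
a=6:    L    L    L    W    W    W    W
a=7:    W    W    W    L    L    L    W
a=8:    W    W    W    W    W    W    L
Cells with no legal move (terminal, hence L): (0,0), (0,1), (0,2).
The remaining L cells, each justified by listing all of its moves:
(1,3): →(0,3)(W), (1,0)(W) — all W, so L
(1,4): →(0,4)(W), (1,1)(W), (1,0)(W) — all W, so L
(1,5): →(0,5)(W), (1,2)(W), (1,1)(W) — all W, so L
(2,6): →(1,6)(W), (0,6)(W), (2,3)(W), (2,2)(W) — all W, so L
(3,0): →(2,0)(W), (1,0)(W) — all W, so L
(3,1): →(2,1)(W), (1,1)(W) — all W, so L
(3,2): →(2,2)(W), (1,2)(W) — all W, so L
(4,3): →(3,3)(W), (2,3)(W), (0,3)(W), (4,0)(W) — all W, so L
(4,4): →(3,4)(W), (2,4)(W), (0,4)(W), (4,1)(W), (4,0)(W) — all W, so L
(4,5): →(3,5)(W), (2,5)(W), (0,5)(W), (4,2)(W), (4,1)(W) — all W, so L
(5,6): →(4,6)(W), (3,6)(W), (1,6)(W), (5,3)(W), (5,2)(W) — all W, so L
(6,0): →(5,0)(W), (4,0)(W), (2,0)(W) — all W, so L
(6,1): →(5,1)(W), (4,1)(W), (2,1)(W) — all W, so L
(6,2): →(5,2)(W), (4,2)(W), (2,2)(W) — all W, so L
(7,3): →(6,3)(W), (5,3)(W), (3,3)(W), (7,0)(W) — all W, so L
(7,4): →(6,4)(W), (5,4)(W), (3,4)(W), (7,1)(W), (7,0)(W) — all W, so L
(7,5): →(6,5)(W), (5,5)(W), (3,5)(W), (7,2)(W), (7,1)(W) — all W, so L
(8,6): →(7,6)(W), (6,6)(W), (4,6)(W), (8,3)(W), (8,2)(W) — all W, so L
Every other cell has at least one move into one of the L cells above, so it is W.
L cells per row: a=0: 3, a=1: 3, a=2: 1, a=3: 3, a=4: 3, a=5: 1, a=6: 3, a=7: 3, a=8: 1; total 21.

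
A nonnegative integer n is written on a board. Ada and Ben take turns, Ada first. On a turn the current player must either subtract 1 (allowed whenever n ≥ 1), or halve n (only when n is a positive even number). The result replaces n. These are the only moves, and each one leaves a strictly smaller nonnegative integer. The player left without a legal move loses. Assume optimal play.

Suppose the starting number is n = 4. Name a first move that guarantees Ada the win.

Positions with no move are L. A position that does have a move is losing for the player to move precisely when every available move leads to a winning position for the opponent. Fill in the labels:
n=0: no move → L
n=1: W (go to 0, an L position)
n=2: L (sole option 1(W) is W)
n=3: W (go to 2, an L position)
n=4: W (go to 2, an L position)
From 4, the L positions reachable in one move are: 2.

Move to 2.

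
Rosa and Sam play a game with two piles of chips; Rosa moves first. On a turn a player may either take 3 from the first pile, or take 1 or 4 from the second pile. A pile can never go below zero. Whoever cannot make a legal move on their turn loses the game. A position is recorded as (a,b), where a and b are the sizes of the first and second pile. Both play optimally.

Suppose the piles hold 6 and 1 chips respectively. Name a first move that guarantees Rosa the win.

Label each position W (a win for the player to move) or L (a loss). A position with no legal move is L; any other position is W exactly when some move reaches an L, and L when every move reaches a W.
No move ever increases a pile, so every position that can arise here has a ≤ 6 and b ≤ 1; it is enough to label the cells with 0 ≤ a ≤ 6 and 0 ≤ b ≤ 1.
Every move lowers a or b (never raises either), so fill the grid row by row in increasing a, and left to right within a row: each cell's successors are then already labelled.
      b=0  b=1
a=0:    L    W
a=1:    L    W
a=2:    L    W
a=3:    W    L
a=4:    W    L
a=5:    W    L
a=6:    L    W
Cells with no legal move (terminal, hence L): (0,0), (1,0), (2,0).
The remaining L cells, each justified by listing all of its moves:
(3,1): moves to (0,1)(W), (3,0)(W); every one is W ⇒ L
(4,1): moves to (1,1)(W), (4,0)(W); every one is W ⇒ L
(5,1): moves to (2,1)(W), (5,0)(W); every one is W ⇒ L
(6,0): the only move is to (3,0)(W), a W ⇒ L
Every other cell has at least one move into one of the L cells above, so it is W.
From (6,1), the L positions reachable in one move are: (3,1), (6,0). Any move reaching one of these is winning.

Move to (3,1).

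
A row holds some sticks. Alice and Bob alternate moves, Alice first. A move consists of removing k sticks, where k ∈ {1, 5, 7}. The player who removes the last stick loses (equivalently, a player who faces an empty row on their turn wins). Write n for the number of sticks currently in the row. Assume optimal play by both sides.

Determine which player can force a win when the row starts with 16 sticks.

Work bottom-up. With no move the player to move wins. Otherwise the position is W if at least one move leads to an L position for the opponent, and L if every move leads to a W.
n=0: no move; the opponent has just taken the last stick and therefore loses → W
n=1: only reaches 0(W), which is W → L
n=2: reaches L-position 1 → W
n=3: only reaches 2(W), which is W → L
n=4: reaches L-position 3 → W
n=5: only reaches 4(W), 0(W), all W → L
n=6: reaches L-position 5 → W
n=7: only reaches 6(W), 2(W), 0(W), all W → L
n=8: reaches L-position 7 → W
n=9: only reaches 8(W), 4(W), 2(W), all W → L
n=10: reaches L-position 9 → W
n=11: only reaches 10(W), 6(W), 4(W), all W → L
n=12: reaches L-position 11 → W
n=13: only reaches 12(W), 8(W), 6(W), all W → L
n=14: reaches L-position 13 → W
n=15: only reaches 14(W), 10(W), 8(W), all W → L
n=16: reaches L-position 15 → W
The starting position 16 is W: Alice should remove 1, leaving 15, handing over an L position.

Alice wins.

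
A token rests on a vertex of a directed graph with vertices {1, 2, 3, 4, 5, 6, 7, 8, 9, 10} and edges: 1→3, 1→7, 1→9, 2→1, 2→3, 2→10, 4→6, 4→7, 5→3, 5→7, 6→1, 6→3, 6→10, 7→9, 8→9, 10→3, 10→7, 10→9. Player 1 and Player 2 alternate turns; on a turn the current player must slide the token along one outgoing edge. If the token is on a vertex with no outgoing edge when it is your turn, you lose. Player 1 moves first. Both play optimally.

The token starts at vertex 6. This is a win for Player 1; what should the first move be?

Build the W/L table. Terminal = L. A non-terminal position is W if it has a move to some L; otherwise it is L.
Every edge goes from a vertex to one that appears earlier in the order 3, 9, 7, 1, 5, 10, 8, 2, 6, 4, so processing vertices in that order labels each vertex after all of its successors.
3: no outgoing edge → L
9: no outgoing edge → L
7: →9(L), so W
1: →9(L), so W
5: →3(L), so W
10: →9(L), so W
8: →9(L), so W
2: →3(L), so W
6: →3(L), so W
4: →6(W), 7(W) — all W, so L
From 6, the L positions reachable in one move are: 3.

Move to 3.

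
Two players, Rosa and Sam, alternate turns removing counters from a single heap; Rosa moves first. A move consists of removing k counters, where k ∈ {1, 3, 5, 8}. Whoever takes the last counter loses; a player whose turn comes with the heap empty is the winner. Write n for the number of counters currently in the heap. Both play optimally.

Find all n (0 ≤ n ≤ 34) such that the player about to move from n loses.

1, 3, 5, 7, 14, 16, 18, 20, 27, 29, 31, 33

Use the standard recursion: the mover wins at a terminal position; elsewhere, the mover wins exactly when some move hands the opponent an L position.
n=0: no move; the opponent has just taken the last counter and therefore loses → W
n=1: the only move is to 0(W), a W ⇒ L
n=2: can move to 1, which is L ⇒ W
n=3: moves to 2(W), 0(W); every one is W ⇒ L
n=4: can move to 3, which is L ⇒ W
n=5: moves to 4(W), 2(W), 0(W); every one is W ⇒ L
n=6: can move to 5, which is L ⇒ W
n=7: moves to 6(W), 4(W), 2(W); every one is W ⇒ L
n=8: can move to 7, which is L ⇒ W
n=9: can move to 1, which is L ⇒ W
n=10: can move to 7, which is L ⇒ W
n=11: can move to 3, which is L ⇒ W
n=12: can move to 7, which is L ⇒ W
n=13: can move to 5, which is L ⇒ W
n=14: moves to 13(W), 11(W), 9(W), 6(W); every one is W ⇒ L
n=15: can move to 14, which is L ⇒ W
n=16: moves to 15(W), 13(W), 11(W), 8(W); every one is W ⇒ L
n=17: can move to 16, which is L ⇒ W
n=18: moves to 17(W), 15(W), 13(W), 10(W); every one is W ⇒ L
n=19: can move to 18, which is L ⇒ W
n=20: moves to 19(W), 17(W), 15(W), 12(W); every one is W ⇒ L
n=21: can move to 20, which is L ⇒ W
n=22: can move to 14, which is L ⇒ W
n=23: can move to 20, which is L ⇒ W
n=24: can move to 16, which is L ⇒ W
n=25: can move to 20, which is L ⇒ W
n=26: can move to 18, which is L ⇒ W
n=27: moves to 26(W), 24(W), 22(W), 19(W); every one is W ⇒ L
n=28: can move to 27, which is L ⇒ W
n=29: moves to 28(W), 26(W), 24(W), 21(W); every one is W ⇒ L
n=30: can move to 29, which is L ⇒ W
n=31: moves to 30(W), 28(W), 26(W), 23(W); every one is W ⇒ L
n=32: can move to 31, which is L ⇒ W
n=33: moves to 32(W), 30(W), 28(W), 25(W); every one is W ⇒ L
n=34: can move to 33, which is L ⇒ W
The losing starting values of n are exactly the entries labelled L in this table (12 of them).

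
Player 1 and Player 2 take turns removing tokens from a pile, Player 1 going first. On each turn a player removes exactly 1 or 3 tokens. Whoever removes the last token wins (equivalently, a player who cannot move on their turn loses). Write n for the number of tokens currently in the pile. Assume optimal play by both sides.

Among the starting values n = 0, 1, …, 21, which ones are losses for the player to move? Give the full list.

0, 2, 4, 6, 8, 10, 12, 14, 16, 18, 20

Use the standard recursion: the mover loses at a terminal position; elsewhere, the mover wins exactly when some move hands the opponent an L position.
n=0: no move → L
n=1: reaches L-position 0 → W
n=2: only reaches 1(W), which is W → L
n=3: reaches L-position 2 → W
n=4: only reaches 3(W), 1(W), all W → L
n=5: reaches L-position 4 → W
n=6: only reaches 5(W), 3(W), all W → L
n=7: reaches L-position 6 → W
n=8: only reaches 7(W), 5(W), all W → L
n=9: reaches L-position 8 → W
n=10: only reaches 9(W), 7(W), all W → L
n=11: reaches L-position 10 → W
n=12: only reaches 11(W), 9(W), all W → L
n=13: reaches L-position 12 → W
n=14: only reaches 13(W), 11(W), all W → L
n=15: reaches L-position 14 → W
n=16: only reaches 15(W), 13(W), all W → L
n=17: reaches L-position 16 → W
n=18: only reaches 17(W), 15(W), all W → L
n=19: reaches L-position 18 → W
n=20: only reaches 19(W), 17(W), all W → L
n=21: reaches L-position 20 → W
Reading off the rows marked L gives the requested list; there are 11 such values of n.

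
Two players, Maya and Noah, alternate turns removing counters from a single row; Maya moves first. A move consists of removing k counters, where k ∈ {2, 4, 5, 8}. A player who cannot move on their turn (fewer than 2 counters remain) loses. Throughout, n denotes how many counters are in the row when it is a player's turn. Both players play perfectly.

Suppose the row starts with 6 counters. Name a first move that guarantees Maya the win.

Label each position W (a win for the player to move) or L (a loss). A position with no legal move is L; any other position is W exactly when some move reaches an L, and L when every move reaches a W.
n=0: no move → L
n=1: no move → L
n=2: can move to 0, which is L ⇒ W
n=3: can move to 1, which is L ⇒ W
n=4: can move to 0, which is L ⇒ W
n=5: can move to 1, which is L ⇒ W
n=6: can move to 1, which is L ⇒ W
From 6, the L positions reachable in one move are: 1.

Remove 5, leaving 1.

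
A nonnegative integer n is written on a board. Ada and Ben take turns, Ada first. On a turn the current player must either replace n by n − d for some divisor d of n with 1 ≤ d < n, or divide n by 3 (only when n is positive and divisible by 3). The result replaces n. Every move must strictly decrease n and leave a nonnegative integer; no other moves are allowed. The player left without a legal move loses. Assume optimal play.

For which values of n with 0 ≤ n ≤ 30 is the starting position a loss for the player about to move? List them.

0, 1, 4, 7, 9, 11, 13, 15, 17, 19, 23, 25, 28

Positions with no move are L. A position that does have a move is losing for the player to move precisely when every available move leads to a winning position for the opponent. Fill in the labels:
n=0: no move → L
n=1: no move → L
n=2: reaches L-position 1 → W
n=3: reaches L-position 1 → W
n=4: only reaches 2(W), 3(W), all W → L
n=5: reaches L-position 4 → W
n=6: reaches L-position 4 → W
n=7: only reaches 6(W), which is W → L
n=8: reaches L-position 4 → W
n=9: only reaches 3(W), 6(W), 8(W), all W → L
n=10: reaches L-position 9 → W
n=11: only reaches 10(W), which is W → L
n=12: reaches L-position 4 → W
n=13: only reaches 12(W), which is W → L
n=14: reaches L-position 7 → W
n=15: only reaches 5(W), 10(W), 12(W), 14(W), all W → L
n=16: reaches L-position 15 → W
n=17: only reaches 16(W), which is W → L
n=18: reaches L-position 9 → W
n=19: only reaches 18(W), which is W → L
n=20: reaches L-position 15 → W
n=21: reaches L-position 7 → W
n=22: reaches L-position 11 → W
n=23: only reaches 22(W), which is W → L
n=24: reaches L-position 23 → W
n=25: only reaches 20(W), 24(W), all W → L
n=26: reaches L-position 13 → W
n=27: reaches L-position 9 → W
n=28: only reaches 14(W), 21(W), 24(W), 26(W), 27(W), all W → L
n=29: reaches L-position 28 → W
n=30: reaches L-position 15 → W
The losing starting values of n are exactly the entries labelled L in this table (13 of them).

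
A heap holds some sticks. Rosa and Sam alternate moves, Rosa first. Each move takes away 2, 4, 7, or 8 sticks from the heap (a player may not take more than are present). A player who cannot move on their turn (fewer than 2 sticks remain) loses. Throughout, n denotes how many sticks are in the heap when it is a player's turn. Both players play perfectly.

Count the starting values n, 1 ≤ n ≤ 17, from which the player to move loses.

5

Label each position W (a win for the player to move) or L (a loss). A position with no legal move is L; any other position is W exactly when some move reaches an L, and L when every move reaches a W.
n=0: no move → L
n=1: no move → L
n=2: reaches L-position 0 → W
n=3: reaches L-position 1 → W
n=4: reaches L-position 0 → W
n=5: reaches L-position 1 → W
n=6: only reaches 4(W), 2(W), all W → L
n=7: reaches L-position 0 → W
n=8: reaches L-position 6 → W
n=9: reaches L-position 1 → W
n=10: reaches L-position 6 → W
n=11: only reaches 9(W), 7(W), 4(W), 3(W), all W → L
n=12: only reaches 10(W), 8(W), 5(W), 4(W), all W → L
n=13: reaches L-position 11 → W
n=14: reaches L-position 12 → W
n=15: reaches L-position 11 → W
n=16: reaches L-position 12 → W
n=17: only reaches 15(W), 13(W), 10(W), 9(W), all W → L
L entries with 1 ≤ n ≤ 17 (n=0 is outside the asked range and is not counted): n = 1, 6, 11, 12, 17; that makes 5.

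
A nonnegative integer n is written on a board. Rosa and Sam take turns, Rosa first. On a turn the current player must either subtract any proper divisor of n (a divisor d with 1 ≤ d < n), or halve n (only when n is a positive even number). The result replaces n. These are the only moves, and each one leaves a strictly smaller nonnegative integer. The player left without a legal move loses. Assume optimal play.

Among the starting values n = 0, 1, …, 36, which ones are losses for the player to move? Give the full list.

0, 1, 3, 5, 7, 9, 11, 13, 15, 17, 19, 21, 23, 25, 27, 29, 31, 33, 35

Build the W/L table. Terminal = L. A non-terminal position is W if it has a move to some L; otherwise it is L.
n=0: no move → L
n=1: no move → L
n=2: can move to 1, which is L ⇒ W
n=3: the only move is to 2(W), a W ⇒ L
n=4: can move to 3, which is L ⇒ W
n=5: the only move is to 4(W), a W ⇒ L
n=6: can move to 3, which is L ⇒ W
n=7: the only move is to 6(W), a W ⇒ L
n=8: can move to 7, which is L ⇒ W
n=9: moves to 6(W), 8(W); every one is W ⇒ L
n=10: can move to 5, which is L ⇒ W
n=11: the only move is to 10(W), a W ⇒ L
n=12: can move to 9, which is L ⇒ W
n=13: the only move is to 12(W), a W ⇒ L
n=14: can move to 7, which is L ⇒ W
n=15: moves to 10(W), 12(W), 14(W); every one is W ⇒ L
n=16: can move to 15, which is L ⇒ W
n=17: the only move is to 16(W), a W ⇒ L
n=18: can move to 9, which is L ⇒ W
n=19: the only move is to 18(W), a W ⇒ L
n=20: can move to 15, which is L ⇒ W
n=21: moves to 14(W), 18(W), 20(W); every one is W ⇒ L
n=22: can move to 11, which is L ⇒ W
n=23: the only move is to 22(W), a W ⇒ L
n=24: can move to 21, which is L ⇒ W
n=25: moves to 20(W), 24(W); every one is W ⇒ L
n=26: can move to 13, which is L ⇒ W
n=27: moves to 18(W), 24(W), 26(W); every one is W ⇒ L
n=28: can move to 21, which is L ⇒ W
n=29: the only move is to 28(W), a W ⇒ L
n=30: can move to 15, which is L ⇒ W
n=31: the only move is to 30(W), a W ⇒ L
n=32: can move to 31, which is L ⇒ W
n=33: moves to 22(W), 30(W), 32(W); every one is W ⇒ L
n=34: can move to 17, which is L ⇒ W
n=35: moves to 28(W), 30(W), 34(W); every one is W ⇒ L
n=36: can move to 27, which is L ⇒ W
Reading off the rows marked L gives the requested list; there are 19 such values of n.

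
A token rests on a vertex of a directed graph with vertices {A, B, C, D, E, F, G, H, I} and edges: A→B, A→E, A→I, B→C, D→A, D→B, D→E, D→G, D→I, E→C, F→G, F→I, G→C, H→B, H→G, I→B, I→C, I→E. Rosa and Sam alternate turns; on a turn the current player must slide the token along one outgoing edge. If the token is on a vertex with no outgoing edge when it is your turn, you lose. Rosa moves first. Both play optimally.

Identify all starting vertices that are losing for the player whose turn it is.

A, C, F, H

Label each position W (a win for the player to move) or L (a loss). A position with no legal move is L; any other position is W exactly when some move reaches an L, and L when every move reaches a W.
Every edge goes from a vertex to one that appears earlier in the order C, B, G, E, I, A, H, D, F, so processing vertices in that order labels each vertex after all of its successors.
C: no outgoing edge → L
B: reaches L-position C → W
G: reaches L-position C → W
E: reaches L-position C → W
I: reaches L-position C → W
A: only reaches I(W), E(W), B(W), all W → L
H: only reaches G(W), B(W), all W → L
D: reaches L-position A → W
F: only reaches I(W), G(W), all W → L
The losing starting vertices are exactly the entries labelled L in this table (4 of them).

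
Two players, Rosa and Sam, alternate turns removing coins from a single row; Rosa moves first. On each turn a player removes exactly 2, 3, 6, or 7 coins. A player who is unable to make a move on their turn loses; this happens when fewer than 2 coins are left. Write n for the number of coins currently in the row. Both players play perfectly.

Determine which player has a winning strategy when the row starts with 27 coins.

Sam wins.

Classify positions by backward induction: terminal positions (no move available) are L. From any other position, the mover wins iff some move reaches an L.
n=0: no move → L
n=1: no move → L
n=2: can move to 0, which is L ⇒ W
n=3: can move to 1, which is L ⇒ W
n=4: can move to 1, which is L ⇒ W
n=5: moves to 3(W), 2(W); every one is W ⇒ L
n=6: can move to 0, which is L ⇒ W
n=7: can move to 5, which is L ⇒ W
n=8: can move to 5, which is L ⇒ W
n=9: moves to 7(W), 6(W), 3(W), 2(W); every one is W ⇒ L
n=10: moves to 8(W), 7(W), 4(W), 3(W); every one is W ⇒ L
n=11: can move to 9, which is L ⇒ W
n=12: can move to 10, which is L ⇒ W
n=13: can move to 10, which is L ⇒ W
n=14: moves to 12(W), 11(W), 8(W), 7(W); every one is W ⇒ L
n=15: can move to 9, which is L ⇒ W
n=16: can move to 14, which is L ⇒ W
n=17: can move to 14, which is L ⇒ W
n=18: moves to 16(W), 15(W), 12(W), 11(W); every one is W ⇒ L
n=19: moves to 17(W), 16(W), 13(W), 12(W); every one is W ⇒ L
n=20: can move to 18, which is L ⇒ W
n=21: can move to 19, which is L ⇒ W
n=22: can move to 19, which is L ⇒ W
n=23: moves to 21(W), 20(W), 17(W), 16(W); every one is W ⇒ L
n=24: can move to 18, which is L ⇒ W
n=25: can move to 23, which is L ⇒ W
n=26: can move to 23, which is L ⇒ W
n=27: moves to 25(W), 24(W), 21(W), 20(W); every one is W ⇒ L
Every move from 27 reaches a W position, so the mover loses.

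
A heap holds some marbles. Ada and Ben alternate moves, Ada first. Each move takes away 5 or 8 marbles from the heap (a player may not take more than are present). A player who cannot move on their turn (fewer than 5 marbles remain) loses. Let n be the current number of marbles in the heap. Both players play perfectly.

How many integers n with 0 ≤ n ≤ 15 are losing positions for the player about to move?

Work bottom-up. With no move the player to move loses. Otherwise the position is W if at least one move leads to an L position for the opponent, and L if every move leads to a W.
n=0: no move → L
n=1: no move → L
n=2: no move → L
n=3: no move → L
n=4: no move → L
n=5: reaches L-position 0 → W
n=6: reaches L-position 1 → W
n=7: reaches L-position 2 → W
n=8: reaches L-position 3 → W
n=9: reaches L-position 4 → W
n=10: reaches L-position 2 → W
n=11: reaches L-position 3 → W
n=12: reaches L-position 4 → W
n=13: only reaches 8(W), 5(W), all W → L
n=14: only reaches 9(W), 6(W), all W → L
n=15: only reaches 10(W), 7(W), all W → L
L entries with 0 ≤ n ≤ 15: n = 0, 1, 2, 3, 4, 13, 14, 15; that makes 8.

8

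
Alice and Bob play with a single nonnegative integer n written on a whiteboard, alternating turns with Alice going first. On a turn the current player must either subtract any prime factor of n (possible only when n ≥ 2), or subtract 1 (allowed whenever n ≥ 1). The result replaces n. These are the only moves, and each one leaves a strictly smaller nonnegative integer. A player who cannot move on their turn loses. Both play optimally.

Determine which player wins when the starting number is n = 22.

Label each position W (a win for the player to move) or L (a loss). A position with no legal move is L; any other position is W exactly when some move reaches an L, and L when every move reaches a W.
n=0: no move → L
n=1: →0(L), so W
n=2: →0(L), so W
n=3: →0(L), so W
n=4: →2(W), 3(W) — all W, so L
n=5: →0(L), so W
n=6: →4(L), so W
n=7: →0(L), so W
n=8: →6(W), 7(W) — all W, so L
n=9: →8(L), so W
n=10: →8(L), so W
n=11: →0(L), so W
n=12: →9(W), 10(W), 11(W) — all W, so L
n=13: →0(L), so W
n=14: →12(L), so W
n=15: →12(L), so W
n=16: →14(W), 15(W) — all W, so L
n=17: →0(L), so W
n=18: →16(L), so W
n=19: →0(L), so W
n=20: →15(W), 18(W), 19(W) — all W, so L
n=21: →20(L), so W
n=22: →20(L), so W
The starting position 22 is W: Alice should move to 20, handing over an L position.

Alice wins.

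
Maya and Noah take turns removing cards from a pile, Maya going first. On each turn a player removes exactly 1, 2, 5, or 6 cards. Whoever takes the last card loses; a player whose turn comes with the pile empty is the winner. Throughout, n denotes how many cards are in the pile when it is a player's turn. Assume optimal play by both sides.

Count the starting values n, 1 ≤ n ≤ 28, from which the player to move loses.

8

Positions with no move are W. A position that does have a move is losing for the player to move precisely when every available move leads to a winning position for the opponent. Fill in the labels:
n=0: no move; the opponent has just taken the last card and therefore loses → W
n=1: the only move is to 0(W), a W ⇒ L
n=2: can move to 1, which is L ⇒ W
n=3: can move to 1, which is L ⇒ W
n=4: moves to 3(W), 2(W); every one is W ⇒ L
n=5: can move to 4, which is L ⇒ W
n=6: can move to 4, which is L ⇒ W
n=7: can move to 1, which is L ⇒ W
n=8: moves to 7(W), 6(W), 3(W), 2(W); every one is W ⇒ L
n=9: can move to 8, which is L ⇒ W
n=10: can move to 8, which is L ⇒ W
n=11: moves to 10(W), 9(W), 6(W), 5(W); every one is W ⇒ L
n=12: can move to 11, which is L ⇒ W
n=13: can move to 11, which is L ⇒ W
n=14: can move to 8, which is L ⇒ W
n=15: moves to 14(W), 13(W), 10(W), 9(W); every one is W ⇒ L
n=16: can move to 15, which is L ⇒ W
n=17: can move to 15, which is L ⇒ W
n=18: moves to 17(W), 16(W), 13(W), 12(W); every one is W ⇒ L
n=19: can move to 18, which is L ⇒ W
n=20: can move to 18, which is L ⇒ W
n=21: can move to 15, which is L ⇒ W
n=22: moves to 21(W), 20(W), 17(W), 16(W); every one is W ⇒ L
n=23: can move to 22, which is L ⇒ W
n=24: can move to 22, which is L ⇒ W
n=25: moves to 24(W), 23(W), 20(W), 19(W); every one is W ⇒ L
n=26: can move to 25, which is L ⇒ W
n=27: can move to 25, which is L ⇒ W
n=28: can move to 22, which is L ⇒ W
L entries with 1 ≤ n ≤ 28 (the range starts at n=1): n = 1, 4, 8, 11, 15, 18, 22, 25; that makes 8.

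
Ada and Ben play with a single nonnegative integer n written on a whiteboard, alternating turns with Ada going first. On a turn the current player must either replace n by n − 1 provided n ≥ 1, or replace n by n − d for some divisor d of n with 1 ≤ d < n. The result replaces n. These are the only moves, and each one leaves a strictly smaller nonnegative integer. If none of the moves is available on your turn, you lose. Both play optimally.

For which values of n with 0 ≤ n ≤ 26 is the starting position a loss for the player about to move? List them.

0, 2, 5, 7, 9, 11, 13, 15, 17, 19, 21, 23, 25

Work bottom-up. With no move the player to move loses. Otherwise the position is W if at least one move leads to an L position for the opponent, and L if every move leads to a W.
n=0: no move → L
n=1: W (go to 0, an L position)
n=2: L (sole option 1(W) is W)
n=3: W (go to 2, an L position)
n=4: W (go to 2, an L position)
n=5: L (sole option 4(W) is W)
n=6: W (go to 5, an L position)
n=7: L (sole option 6(W) is W)
n=8: W (go to 7, an L position)
n=9: L (options 6(W), 8(W) are all W)
n=10: W (go to 5, an L position)
n=11: L (sole option 10(W) is W)
n=12: W (go to 9, an L position)
n=13: L (sole option 12(W) is W)
n=14: W (go to 7, an L position)
n=15: L (options 10(W), 12(W), 14(W) are all W)
n=16: W (go to 15, an L position)
n=17: L (sole option 16(W) is W)
n=18: W (go to 9, an L position)
n=19: L (sole option 18(W) is W)
n=20: W (go to 15, an L position)
n=21: L (options 14(W), 18(W), 20(W) are all W)
n=22: W (go to 11, an L position)
n=23: L (sole option 22(W) is W)
n=24: W (go to 21, an L position)
n=25: L (options 20(W), 24(W) are all W)
n=26: W (go to 13, an L position)
The losing starting values of n are exactly the entries labelled L in this table (13 of them).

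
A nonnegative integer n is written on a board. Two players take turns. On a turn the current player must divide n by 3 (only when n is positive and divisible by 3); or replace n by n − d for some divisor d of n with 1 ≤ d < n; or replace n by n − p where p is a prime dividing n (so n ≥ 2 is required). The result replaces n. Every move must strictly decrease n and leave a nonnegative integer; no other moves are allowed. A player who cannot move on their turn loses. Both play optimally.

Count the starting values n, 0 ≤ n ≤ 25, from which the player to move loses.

Compute win/loss labels from the base case upward. A position with no move is L. Any other position is W if it can reach an L in one move, else L.
n=0: no move → L
n=1: no move → L
n=2: reaches L-position 0 → W
n=3: reaches L-position 0 → W
n=4: only reaches 2(W), 3(W), all W → L
n=5: reaches L-position 0 → W
n=6: reaches L-position 4 → W
n=7: reaches L-position 0 → W
n=8: reaches L-position 4 → W
n=9: only reaches 3(W), 6(W), 8(W), all W → L
n=10: reaches L-position 9 → W
n=11: reaches L-position 0 → W
n=12: reaches L-position 4 → W
n=13: reaches L-position 0 → W
n=14: only reaches 7(W), 12(W), 13(W), all W → L
n=15: reaches L-position 14 → W
n=16: reaches L-position 14 → W
n=17: reaches L-position 0 → W
n=18: reaches L-position 9 → W
n=19: reaches L-position 0 → W
n=20: only reaches 10(W), 15(W), 16(W), 18(W), 19(W), all W → L
n=21: reaches L-position 14 → W
n=22: reaches L-position 20 → W
n=23: reaches L-position 0 → W
n=24: reaches L-position 20 → W
n=25: reaches L-position 20 → W
L entries with 0 ≤ n ≤ 25: n = 0, 1, 4, 9, 14, 20; that makes 6.

6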